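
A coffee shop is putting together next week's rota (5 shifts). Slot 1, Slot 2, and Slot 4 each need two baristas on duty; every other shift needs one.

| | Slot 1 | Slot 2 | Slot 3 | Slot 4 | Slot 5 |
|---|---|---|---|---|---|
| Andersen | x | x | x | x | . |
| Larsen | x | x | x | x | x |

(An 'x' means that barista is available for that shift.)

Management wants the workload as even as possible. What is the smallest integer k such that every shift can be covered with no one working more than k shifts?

4

With 2 baristas and 8 worker-slots to fill, someone must work at least ⌈8/2⌉ = 4 shifts, so k ≥ 4.
k = 4 works: Slot 1→Andersen+Larsen, Slot 2→Andersen+Larsen, Slot 3→Andersen, Slot 4→Andersen+Larsen, Slot 5→Larsen.
Loads: Andersen 4, Larsen 4 — all ≤ 4.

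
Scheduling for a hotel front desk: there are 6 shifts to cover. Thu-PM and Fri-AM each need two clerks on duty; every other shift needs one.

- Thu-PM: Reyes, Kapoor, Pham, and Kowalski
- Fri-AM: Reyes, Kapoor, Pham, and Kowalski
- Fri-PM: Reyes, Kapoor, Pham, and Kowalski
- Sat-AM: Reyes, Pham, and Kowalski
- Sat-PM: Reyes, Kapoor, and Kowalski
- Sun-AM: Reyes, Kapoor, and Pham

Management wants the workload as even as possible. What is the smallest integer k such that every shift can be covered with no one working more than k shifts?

With 4 clerks and 8 worker-slots to fill, someone must work at least ⌈8/4⌉ = 2 shifts, so k ≥ 2.
k = 2 works: Thu-PM→Pham+Kowalski, Fri-AM→Pham+Kowalski, Fri-PM→Kapoor, Sat-AM→Reyes, Sat-PM→Reyes, Sun-AM→Kapoor.
Loads: Reyes 2, Kapoor 2, Pham 2, Kowalski 2 — all ≤ 2.

2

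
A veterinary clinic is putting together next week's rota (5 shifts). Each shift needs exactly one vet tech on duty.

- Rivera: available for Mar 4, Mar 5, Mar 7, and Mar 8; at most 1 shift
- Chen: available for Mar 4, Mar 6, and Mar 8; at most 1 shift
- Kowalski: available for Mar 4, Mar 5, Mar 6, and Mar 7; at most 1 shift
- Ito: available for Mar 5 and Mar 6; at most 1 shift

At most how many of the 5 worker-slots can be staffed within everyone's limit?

4

Total capacity across all vet techs is 1+1+1+1 = 4, and 5 slots are needed, so at most 4 can be filled.
An assignment achieving 4: Mar 4→Kowalski, Mar 5→Ito, Mar 7→Rivera, Mar 8→Chen.
Loads: Rivera 1/1, Chen 1/1, Kowalski 1/1, Ito 1/1.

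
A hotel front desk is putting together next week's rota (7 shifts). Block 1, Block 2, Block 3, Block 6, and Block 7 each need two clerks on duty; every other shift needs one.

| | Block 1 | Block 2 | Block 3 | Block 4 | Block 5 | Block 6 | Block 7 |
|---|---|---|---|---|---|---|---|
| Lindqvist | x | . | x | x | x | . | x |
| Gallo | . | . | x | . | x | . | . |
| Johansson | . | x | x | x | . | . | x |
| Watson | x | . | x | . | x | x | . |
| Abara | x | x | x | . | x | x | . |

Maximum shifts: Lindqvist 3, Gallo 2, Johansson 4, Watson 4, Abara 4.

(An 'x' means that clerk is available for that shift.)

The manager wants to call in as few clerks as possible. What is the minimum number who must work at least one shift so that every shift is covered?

4

12 slots to fill and no one can take more than 4, so at least ⌈12/4⌉ = 3 clerks are needed.
Shifts {Block 6, Block 7} need 4 slots, but among the clerks available for them (Lindqvist, Johansson, Watson, and Abara) any 3 together supply at most 3. So 3 clerks are not enough.
Lindqvist, Johansson, Watson, and Abara alone can cover everything: Block 1→Lindqvist+Watson, Block 2→Johansson+Abara, Block 3→Johansson+Watson, Block 4→Lindqvist, Block 5→Watson, Block 6→Watson+Abara, Block 7→Lindqvist+Johansson.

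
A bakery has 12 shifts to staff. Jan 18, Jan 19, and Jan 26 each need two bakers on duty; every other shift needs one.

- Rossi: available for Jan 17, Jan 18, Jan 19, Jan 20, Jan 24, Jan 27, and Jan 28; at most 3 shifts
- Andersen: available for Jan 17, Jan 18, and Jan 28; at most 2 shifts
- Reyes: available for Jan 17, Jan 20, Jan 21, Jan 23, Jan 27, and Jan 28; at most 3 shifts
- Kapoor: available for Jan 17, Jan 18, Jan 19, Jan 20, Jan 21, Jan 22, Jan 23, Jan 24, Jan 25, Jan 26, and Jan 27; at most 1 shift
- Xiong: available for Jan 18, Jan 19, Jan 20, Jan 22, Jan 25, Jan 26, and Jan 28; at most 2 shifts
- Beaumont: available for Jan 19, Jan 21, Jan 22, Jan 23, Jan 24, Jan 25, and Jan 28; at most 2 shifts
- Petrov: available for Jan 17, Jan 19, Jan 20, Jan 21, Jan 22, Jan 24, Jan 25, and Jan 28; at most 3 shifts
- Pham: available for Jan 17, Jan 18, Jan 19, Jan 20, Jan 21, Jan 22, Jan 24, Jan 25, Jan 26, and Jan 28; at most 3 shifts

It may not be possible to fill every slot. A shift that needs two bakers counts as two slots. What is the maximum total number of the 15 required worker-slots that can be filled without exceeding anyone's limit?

15

Total capacity across all bakers is 3+2+3+1+2+2+3+3 = 19, and 15 slots are needed, so at most 15 can be filled.
An assignment achieving 15: Jan 17→Andersen, Jan 18→Rossi+Andersen, Jan 19→Beaumont+Petrov, Jan 20→Reyes, Jan 21→Reyes, Jan 22→Xiong, Jan 23→Reyes, Jan 24→Rossi, Jan 25→Beaumont, Jan 26→Kapoor+Xiong, Jan 27→Rossi, Jan 28→Petrov.
Loads: Rossi 3/3, Andersen 2/2, Reyes 3/3, Kapoor 1/1, Xiong 2/2, Beaumont 2/2, Petrov 2/3, Pham 0/3.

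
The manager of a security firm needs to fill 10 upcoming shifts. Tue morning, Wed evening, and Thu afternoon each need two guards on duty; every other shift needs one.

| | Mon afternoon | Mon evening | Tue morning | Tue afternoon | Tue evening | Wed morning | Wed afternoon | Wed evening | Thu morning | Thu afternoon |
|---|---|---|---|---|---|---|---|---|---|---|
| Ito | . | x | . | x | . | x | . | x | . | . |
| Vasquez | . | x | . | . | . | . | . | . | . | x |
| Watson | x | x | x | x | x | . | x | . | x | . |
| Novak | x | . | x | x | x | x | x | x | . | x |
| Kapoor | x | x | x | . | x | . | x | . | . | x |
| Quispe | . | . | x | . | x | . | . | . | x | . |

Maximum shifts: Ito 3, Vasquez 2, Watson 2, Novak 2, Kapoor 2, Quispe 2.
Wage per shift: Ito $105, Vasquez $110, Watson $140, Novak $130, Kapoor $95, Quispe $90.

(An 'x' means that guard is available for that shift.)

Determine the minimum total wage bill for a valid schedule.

Wed evening can only be covered by Ito and Novak, so that assignment is forced.
Picking the cheapest available guard for each shift independently would cost $1300, but that ignores the shift limits.
An optimal schedule: Mon afternoon→Watson, Mon evening→Vasquez, Tue morning→Kapoor+Quispe, Tue afternoon→Ito, Tue evening→Quispe, Wed morning→Ito, Wed afternoon→Novak, Wed evening→Ito+Novak, Thu morning→Watson, Thu afternoon→Vasquez+Kapoor.
Total: 140 + 110 + 95 + 90 + 105 + 90 + 105 + 130 + 105 + 130 + 140 + 110 + 95 = $1445.

$1445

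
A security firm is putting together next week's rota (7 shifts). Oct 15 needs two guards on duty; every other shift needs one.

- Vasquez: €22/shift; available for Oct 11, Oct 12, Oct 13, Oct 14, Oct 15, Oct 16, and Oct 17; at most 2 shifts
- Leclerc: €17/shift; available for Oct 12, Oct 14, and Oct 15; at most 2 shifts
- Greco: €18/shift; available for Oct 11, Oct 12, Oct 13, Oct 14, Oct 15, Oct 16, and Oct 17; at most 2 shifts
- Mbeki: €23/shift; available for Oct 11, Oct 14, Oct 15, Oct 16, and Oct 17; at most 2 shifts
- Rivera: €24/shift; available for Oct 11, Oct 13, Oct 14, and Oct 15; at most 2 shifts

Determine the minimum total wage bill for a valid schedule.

€160

Picking the cheapest available guard for each shift independently would cost €141, but that ignores the shift limits.
An optimal schedule: Oct 11→Mbeki, Oct 12→Vasquez, Oct 13→Vasquez, Oct 14→Leclerc, Oct 15→Leclerc+Mbeki, Oct 16→Greco, Oct 17→Greco.
Total: 23 + 22 + 22 + 17 + 17 + 23 + 18 + 18 = €160.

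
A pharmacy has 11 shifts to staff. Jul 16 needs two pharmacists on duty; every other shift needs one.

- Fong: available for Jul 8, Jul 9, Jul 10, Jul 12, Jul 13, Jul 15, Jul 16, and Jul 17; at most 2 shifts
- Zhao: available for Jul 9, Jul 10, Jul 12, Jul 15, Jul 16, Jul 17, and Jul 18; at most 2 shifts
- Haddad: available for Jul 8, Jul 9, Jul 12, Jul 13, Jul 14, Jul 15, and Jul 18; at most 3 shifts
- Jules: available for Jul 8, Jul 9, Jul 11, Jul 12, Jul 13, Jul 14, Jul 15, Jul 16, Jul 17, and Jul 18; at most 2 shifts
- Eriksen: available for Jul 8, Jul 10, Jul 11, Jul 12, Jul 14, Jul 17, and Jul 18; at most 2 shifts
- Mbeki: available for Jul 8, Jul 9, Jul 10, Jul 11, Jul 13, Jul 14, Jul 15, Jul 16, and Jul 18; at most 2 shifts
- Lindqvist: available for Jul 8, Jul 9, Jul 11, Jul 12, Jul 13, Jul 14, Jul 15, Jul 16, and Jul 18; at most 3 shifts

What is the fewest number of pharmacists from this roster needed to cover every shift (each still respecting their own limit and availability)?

12 slots to fill and no one can take more than 3, so at least ⌈12/3⌉ = 4 pharmacists are needed.
Any 4 pharmacists together have capacity at most 3+3+2+2 = 10 < 12 slots, so 4 can never suffice.
Fong, Zhao, Haddad, Jules, and Lindqvist alone can cover everything: Jul 8→Haddad, Jul 9→Zhao, Jul 10→Fong, Jul 11→Jules, Jul 12→Lindqvist, Jul 13→Haddad, Jul 14→Haddad, Jul 15→Lindqvist, Jul 16→Jules+Lindqvist, Jul 17→Fong, Jul 18→Zhao.

5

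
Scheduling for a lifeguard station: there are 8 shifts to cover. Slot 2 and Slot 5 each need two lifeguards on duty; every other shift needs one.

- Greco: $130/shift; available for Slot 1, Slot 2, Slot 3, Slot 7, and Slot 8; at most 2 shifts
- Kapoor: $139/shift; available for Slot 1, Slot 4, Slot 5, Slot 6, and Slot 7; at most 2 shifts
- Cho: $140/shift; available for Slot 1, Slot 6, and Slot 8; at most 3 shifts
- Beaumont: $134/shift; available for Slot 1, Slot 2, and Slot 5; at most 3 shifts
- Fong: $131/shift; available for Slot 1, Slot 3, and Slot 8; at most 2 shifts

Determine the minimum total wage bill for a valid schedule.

Slot 2 can only be covered by Greco and Beaumont, so that assignment is forced.
Slot 4 can only be covered by Kapoor, so that assignment is forced.
Slot 5 can only be covered by Kapoor and Beaumont, so that assignment is forced.
Picking the cheapest available lifeguard for each shift independently would cost $1335, but that ignores the shift limits.
An optimal schedule: Slot 1→Beaumont, Slot 2→Greco+Beaumont, Slot 3→Fong, Slot 4→Kapoor, Slot 5→Beaumont+Kapoor, Slot 6→Cho, Slot 7→Greco, Slot 8→Fong.
Total: 134 + 130 + 134 + 131 + 139 + 134 + 139 + 140 + 130 + 131 = $1342.

$1342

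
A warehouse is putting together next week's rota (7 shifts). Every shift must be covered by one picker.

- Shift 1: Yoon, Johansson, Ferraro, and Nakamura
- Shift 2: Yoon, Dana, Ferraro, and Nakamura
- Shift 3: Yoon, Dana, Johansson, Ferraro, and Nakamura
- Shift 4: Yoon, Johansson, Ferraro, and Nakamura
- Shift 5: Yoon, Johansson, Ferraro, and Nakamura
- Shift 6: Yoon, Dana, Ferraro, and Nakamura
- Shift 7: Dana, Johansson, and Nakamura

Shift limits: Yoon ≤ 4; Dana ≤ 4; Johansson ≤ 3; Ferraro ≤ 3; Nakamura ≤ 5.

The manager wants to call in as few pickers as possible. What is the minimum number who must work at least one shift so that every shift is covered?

7 slots to fill and no one can take more than 5, so at least ⌈7/5⌉ = 2 pickers are needed.
Yoon and Dana alone can cover everything: Shift 1→Yoon, Shift 2→Yoon, Shift 3→Dana, Shift 4→Yoon, Shift 5→Yoon, Shift 6→Dana, Shift 7→Dana.

2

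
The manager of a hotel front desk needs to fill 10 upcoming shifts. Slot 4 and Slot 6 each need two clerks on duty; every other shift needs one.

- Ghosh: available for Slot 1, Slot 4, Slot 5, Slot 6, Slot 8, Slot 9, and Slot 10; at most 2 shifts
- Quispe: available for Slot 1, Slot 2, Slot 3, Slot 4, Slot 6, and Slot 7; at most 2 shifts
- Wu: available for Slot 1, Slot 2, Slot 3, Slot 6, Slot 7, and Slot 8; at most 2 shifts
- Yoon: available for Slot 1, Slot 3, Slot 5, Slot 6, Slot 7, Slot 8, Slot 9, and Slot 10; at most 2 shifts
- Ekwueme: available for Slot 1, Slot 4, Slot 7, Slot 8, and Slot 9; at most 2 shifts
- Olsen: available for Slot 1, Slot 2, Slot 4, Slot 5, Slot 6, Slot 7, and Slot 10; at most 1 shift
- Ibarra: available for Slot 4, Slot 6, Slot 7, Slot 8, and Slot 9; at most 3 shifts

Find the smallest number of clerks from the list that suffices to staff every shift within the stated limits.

6

12 slots to fill and no one can take more than 3, so at least ⌈12/3⌉ = 4 clerks are needed.
Any 5 clerks together have capacity at most 3+2+2+2+2 = 11 < 12 slots, so 5 can never suffice.
Ghosh, Quispe, Wu, Yoon, Ekwueme, and Ibarra alone can cover everything: Slot 1→Wu, Slot 2→Quispe, Slot 3→Quispe, Slot 4→Ekwueme+Ibarra, Slot 5→Ghosh, Slot 6→Yoon+Ibarra, Slot 7→Wu, Slot 8→Ekwueme, Slot 9→Yoon, Slot 10→Ghosh.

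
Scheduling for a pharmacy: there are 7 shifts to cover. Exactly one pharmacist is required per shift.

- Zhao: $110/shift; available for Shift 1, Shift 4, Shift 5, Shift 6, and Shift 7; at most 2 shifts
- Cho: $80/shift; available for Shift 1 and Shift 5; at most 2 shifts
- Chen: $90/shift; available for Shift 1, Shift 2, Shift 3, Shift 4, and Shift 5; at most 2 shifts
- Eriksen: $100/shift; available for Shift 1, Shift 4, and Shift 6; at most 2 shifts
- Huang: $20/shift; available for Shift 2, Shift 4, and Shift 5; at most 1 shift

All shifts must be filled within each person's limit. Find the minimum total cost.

Shift 3 can only be covered by Chen, so that assignment is forced.
Shift 7 can only be covered by Zhao, so that assignment is forced.
Picking the cheapest available pharmacist for each shift independently would cost $440, but that ignores the shift limits.
An optimal schedule: Shift 1→Cho, Shift 2→Huang, Shift 3→Chen, Shift 4→Chen, Shift 5→Cho, Shift 6→Eriksen, Shift 7→Zhao.
Total: 80 + 20 + 90 + 90 + 80 + 100 + 110 = $570.

$570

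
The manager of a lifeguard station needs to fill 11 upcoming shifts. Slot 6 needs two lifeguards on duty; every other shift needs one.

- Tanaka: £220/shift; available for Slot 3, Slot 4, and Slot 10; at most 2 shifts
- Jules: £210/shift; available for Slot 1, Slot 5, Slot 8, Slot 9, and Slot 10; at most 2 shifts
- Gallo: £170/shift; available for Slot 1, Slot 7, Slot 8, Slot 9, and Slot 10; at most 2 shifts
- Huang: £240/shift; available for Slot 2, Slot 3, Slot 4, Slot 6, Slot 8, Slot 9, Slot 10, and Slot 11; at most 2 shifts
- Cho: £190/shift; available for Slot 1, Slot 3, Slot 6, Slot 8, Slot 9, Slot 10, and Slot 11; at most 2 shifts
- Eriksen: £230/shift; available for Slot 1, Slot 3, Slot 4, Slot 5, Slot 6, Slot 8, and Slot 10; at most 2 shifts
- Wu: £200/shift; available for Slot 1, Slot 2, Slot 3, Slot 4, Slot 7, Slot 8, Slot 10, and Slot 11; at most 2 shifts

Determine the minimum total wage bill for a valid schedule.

Picking the cheapest available lifeguard for each shift independently would cost £2260, but that ignores the shift limits.
An optimal schedule: Slot 1→Jules, Slot 2→Wu, Slot 3→Tanaka, Slot 4→Wu, Slot 5→Jules, Slot 6→Cho+Eriksen, Slot 7→Gallo, Slot 8→Eriksen, Slot 9→Gallo, Slot 10→Tanaka, Slot 11→Cho.
Total: 210 + 200 + 220 + 200 + 210 + 190 + 230 + 170 + 230 + 170 + 220 + 190 = £2440.

£2440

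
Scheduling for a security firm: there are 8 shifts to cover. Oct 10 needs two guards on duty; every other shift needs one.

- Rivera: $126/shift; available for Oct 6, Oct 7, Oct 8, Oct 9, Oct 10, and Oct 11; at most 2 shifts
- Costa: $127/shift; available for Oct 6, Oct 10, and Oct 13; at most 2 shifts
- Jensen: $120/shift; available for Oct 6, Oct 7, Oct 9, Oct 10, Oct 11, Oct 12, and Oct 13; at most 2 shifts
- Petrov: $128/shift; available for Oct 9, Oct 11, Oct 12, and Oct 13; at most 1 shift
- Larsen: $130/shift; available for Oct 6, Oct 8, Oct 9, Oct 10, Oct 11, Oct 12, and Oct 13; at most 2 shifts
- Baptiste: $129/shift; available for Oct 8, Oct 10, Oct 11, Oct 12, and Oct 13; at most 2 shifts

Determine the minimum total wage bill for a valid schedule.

$1132

Picking the cheapest available guard for each shift independently would cost $1092, but that ignores the shift limits.
An optimal schedule: Oct 6→Jensen, Oct 7→Jensen, Oct 8→Rivera, Oct 9→Rivera, Oct 10→Costa+Baptiste, Oct 11→Baptiste, Oct 12→Petrov, Oct 13→Costa.
Total: 120 + 120 + 126 + 126 + 127 + 129 + 129 + 128 + 127 = $1132.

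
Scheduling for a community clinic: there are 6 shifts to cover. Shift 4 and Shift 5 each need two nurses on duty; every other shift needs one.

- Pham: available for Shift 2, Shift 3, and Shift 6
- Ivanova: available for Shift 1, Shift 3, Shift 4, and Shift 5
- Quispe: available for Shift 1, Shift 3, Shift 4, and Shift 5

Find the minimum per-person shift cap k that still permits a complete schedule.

3

With 3 nurses and 8 worker-slots to fill, someone must work at least ⌈8/3⌉ = 3 shifts, so k ≥ 3.
k = 3 works: Shift 1→Ivanova, Shift 2→Pham, Shift 3→Pham, Shift 4→Ivanova+Quispe, Shift 5→Ivanova+Quispe, Shift 6→Pham.
Loads: Pham 3, Ivanova 3, Quispe 2 — all ≤ 3.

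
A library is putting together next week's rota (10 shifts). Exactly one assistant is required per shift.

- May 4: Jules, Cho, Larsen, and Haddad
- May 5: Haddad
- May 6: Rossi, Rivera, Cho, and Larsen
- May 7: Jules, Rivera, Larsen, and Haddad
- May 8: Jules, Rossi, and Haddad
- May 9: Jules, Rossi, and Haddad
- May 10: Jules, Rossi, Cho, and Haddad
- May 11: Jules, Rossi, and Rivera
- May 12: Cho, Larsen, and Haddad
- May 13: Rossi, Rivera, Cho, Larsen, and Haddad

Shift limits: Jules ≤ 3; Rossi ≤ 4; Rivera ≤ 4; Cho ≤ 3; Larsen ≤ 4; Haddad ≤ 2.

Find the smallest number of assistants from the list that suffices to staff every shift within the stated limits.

10 slots to fill and no one can take more than 4, so at least ⌈10/4⌉ = 3 assistants are needed.
Rossi, Larsen, and Haddad alone can cover everything: May 4→Larsen, May 5→Haddad, May 6→Rossi, May 7→Larsen, May 8→Rossi, May 9→Rossi, May 10→Haddad, May 11→Rossi, May 12→Larsen, May 13→Larsen.

3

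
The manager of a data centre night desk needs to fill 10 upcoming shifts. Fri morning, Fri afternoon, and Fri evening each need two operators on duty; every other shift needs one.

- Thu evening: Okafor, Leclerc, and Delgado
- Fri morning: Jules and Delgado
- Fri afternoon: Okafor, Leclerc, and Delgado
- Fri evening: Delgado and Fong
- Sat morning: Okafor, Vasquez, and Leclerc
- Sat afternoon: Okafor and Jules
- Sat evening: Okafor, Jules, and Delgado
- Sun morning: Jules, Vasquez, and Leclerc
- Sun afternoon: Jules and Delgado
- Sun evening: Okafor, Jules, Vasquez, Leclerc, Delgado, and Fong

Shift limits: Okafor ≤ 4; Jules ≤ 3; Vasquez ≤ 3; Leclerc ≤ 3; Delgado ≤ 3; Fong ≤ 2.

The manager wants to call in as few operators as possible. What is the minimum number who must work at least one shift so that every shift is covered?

13 slots to fill and no one can take more than 4, so at least ⌈13/4⌉ = 4 operators are needed.
No set of 4 operators can cover every shift (each such set leaves at least one shift with no one available or exceeds a cap).
Okafor, Jules, Vasquez, Delgado, and Fong alone can cover everything: Thu evening→Okafor, Fri morning→Jules+Delgado, Fri afternoon→Okafor+Delgado, Fri evening→Delgado+Fong, Sat morning→Okafor, Sat afternoon→Okafor, Sat evening→Jules, Sun morning→Vasquez, Sun afternoon→Jules, Sun evening→Vasquez.

5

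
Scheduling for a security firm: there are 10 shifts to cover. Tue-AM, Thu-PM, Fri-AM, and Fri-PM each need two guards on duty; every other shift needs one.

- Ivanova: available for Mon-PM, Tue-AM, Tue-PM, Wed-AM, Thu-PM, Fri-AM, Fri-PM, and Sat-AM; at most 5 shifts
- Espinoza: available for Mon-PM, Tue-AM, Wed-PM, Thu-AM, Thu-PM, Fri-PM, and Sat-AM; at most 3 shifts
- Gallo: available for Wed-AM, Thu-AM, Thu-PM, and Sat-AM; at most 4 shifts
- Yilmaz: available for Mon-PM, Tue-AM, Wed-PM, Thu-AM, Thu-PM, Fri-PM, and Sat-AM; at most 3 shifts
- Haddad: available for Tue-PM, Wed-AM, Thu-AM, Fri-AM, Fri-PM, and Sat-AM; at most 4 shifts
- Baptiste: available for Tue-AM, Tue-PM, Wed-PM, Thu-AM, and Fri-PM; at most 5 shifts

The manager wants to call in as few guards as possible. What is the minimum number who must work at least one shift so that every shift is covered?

14 slots to fill and no one can take more than 5, so at least ⌈14/5⌉ = 3 guards are needed.
No set of 3 guards can cover every shift (each such set leaves at least one shift with no one available or exceeds a cap).
Ivanova, Espinoza, Gallo, and Haddad alone can cover everything: Mon-PM→Ivanova, Tue-AM→Ivanova+Espinoza, Tue-PM→Ivanova, Wed-AM→Gallo, Wed-PM→Espinoza, Thu-AM→Gallo, Thu-PM→Ivanova+Gallo, Fri-AM→Ivanova+Haddad, Fri-PM→Espinoza+Haddad, Sat-AM→Gallo.

4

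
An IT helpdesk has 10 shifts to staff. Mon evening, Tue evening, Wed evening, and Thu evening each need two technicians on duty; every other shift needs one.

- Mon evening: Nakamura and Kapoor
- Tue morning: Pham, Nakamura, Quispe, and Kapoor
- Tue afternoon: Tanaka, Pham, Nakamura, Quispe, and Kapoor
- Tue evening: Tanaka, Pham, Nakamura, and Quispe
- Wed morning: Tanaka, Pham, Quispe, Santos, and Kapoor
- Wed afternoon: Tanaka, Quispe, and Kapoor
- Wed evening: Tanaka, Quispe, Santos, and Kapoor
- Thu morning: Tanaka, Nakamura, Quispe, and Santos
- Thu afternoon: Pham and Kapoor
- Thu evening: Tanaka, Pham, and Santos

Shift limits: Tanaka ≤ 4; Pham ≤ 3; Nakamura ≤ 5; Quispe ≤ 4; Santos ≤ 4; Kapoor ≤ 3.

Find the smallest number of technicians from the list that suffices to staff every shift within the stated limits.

14 slots to fill and no one can take more than 5, so at least ⌈14/5⌉ = 3 technicians are needed.
Any 3 technicians together have capacity at most 5+4+4 = 13 < 14 slots, so 3 can never suffice.
Tanaka, Pham, Nakamura, and Kapoor alone can cover everything: Mon evening→Nakamura+Kapoor, Tue morning→Nakamura, Tue afternoon→Nakamura, Tue evening→Pham+Nakamura, Wed morning→Kapoor, Wed afternoon→Tanaka, Wed evening→Tanaka+Kapoor, Thu morning→Tanaka, Thu afternoon→Pham, Thu evening→Tanaka+Pham.

4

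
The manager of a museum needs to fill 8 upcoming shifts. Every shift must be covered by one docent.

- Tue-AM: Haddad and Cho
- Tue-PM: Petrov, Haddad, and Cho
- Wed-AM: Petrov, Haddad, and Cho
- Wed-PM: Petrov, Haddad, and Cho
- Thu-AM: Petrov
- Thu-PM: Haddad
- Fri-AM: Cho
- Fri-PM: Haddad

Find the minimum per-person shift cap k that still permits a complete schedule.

With 3 docents and 8 worker-slots to fill, someone must work at least ⌈8/3⌉ = 3 shifts, so k ≥ 3.
k = 3 works: Tue-AM→Haddad, Tue-PM→Petrov, Wed-AM→Petrov, Wed-PM→Cho, Thu-AM→Petrov, Thu-PM→Haddad, Fri-AM→Cho, Fri-PM→Haddad.
Loads: Petrov 3, Haddad 3, Cho 2 — all ≤ 3.

3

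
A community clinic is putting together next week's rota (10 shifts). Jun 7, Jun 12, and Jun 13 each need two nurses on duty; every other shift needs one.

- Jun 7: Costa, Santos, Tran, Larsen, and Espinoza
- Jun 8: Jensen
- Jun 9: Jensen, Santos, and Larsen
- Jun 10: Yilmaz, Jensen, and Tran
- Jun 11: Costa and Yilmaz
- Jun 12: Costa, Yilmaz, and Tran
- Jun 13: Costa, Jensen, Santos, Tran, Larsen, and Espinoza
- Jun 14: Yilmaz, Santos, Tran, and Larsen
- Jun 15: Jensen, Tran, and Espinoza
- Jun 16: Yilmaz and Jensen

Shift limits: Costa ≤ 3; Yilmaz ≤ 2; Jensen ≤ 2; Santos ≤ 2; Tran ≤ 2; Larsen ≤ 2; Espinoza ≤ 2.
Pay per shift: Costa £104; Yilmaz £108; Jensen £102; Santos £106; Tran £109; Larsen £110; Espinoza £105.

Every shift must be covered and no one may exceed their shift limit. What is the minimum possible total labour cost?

Jun 8 can only be covered by Jensen, so that assignment is forced.
Picking the cheapest available nurse for each shift independently would cost £1347, but that ignores the shift limits.
An optimal schedule: Jun 7→Costa+Tran, Jun 8→Jensen, Jun 9→Santos, Jun 10→Yilmaz, Jun 11→Costa, Jun 12→Costa+Yilmaz, Jun 13→Espinoza+Tran, Jun 14→Santos, Jun 15→Espinoza, Jun 16→Jensen.
Total: 104 + 109 + 102 + 106 + 108 + 104 + 104 + 108 + 105 + 109 + 106 + 105 + 102 = £1372.

£1372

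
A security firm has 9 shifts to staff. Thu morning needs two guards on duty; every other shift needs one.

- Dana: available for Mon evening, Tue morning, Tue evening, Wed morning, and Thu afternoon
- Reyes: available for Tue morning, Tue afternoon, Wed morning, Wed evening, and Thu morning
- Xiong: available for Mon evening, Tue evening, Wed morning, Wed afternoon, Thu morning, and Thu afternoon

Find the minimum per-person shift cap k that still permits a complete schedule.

With 3 guards and 10 worker-slots to fill, someone must work at least ⌈10/3⌉ = 4 shifts, so k ≥ 4.
k = 4 works: Mon evening→Dana, Tue morning→Dana, Tue afternoon→Reyes, Tue evening→Dana, Wed morning→Reyes, Wed afternoon→Xiong, Wed evening→Reyes, Thu morning→Reyes+Xiong, Thu afternoon→Dana.
Loads: Dana 4, Reyes 4, Xiong 2 — all ≤ 4.

4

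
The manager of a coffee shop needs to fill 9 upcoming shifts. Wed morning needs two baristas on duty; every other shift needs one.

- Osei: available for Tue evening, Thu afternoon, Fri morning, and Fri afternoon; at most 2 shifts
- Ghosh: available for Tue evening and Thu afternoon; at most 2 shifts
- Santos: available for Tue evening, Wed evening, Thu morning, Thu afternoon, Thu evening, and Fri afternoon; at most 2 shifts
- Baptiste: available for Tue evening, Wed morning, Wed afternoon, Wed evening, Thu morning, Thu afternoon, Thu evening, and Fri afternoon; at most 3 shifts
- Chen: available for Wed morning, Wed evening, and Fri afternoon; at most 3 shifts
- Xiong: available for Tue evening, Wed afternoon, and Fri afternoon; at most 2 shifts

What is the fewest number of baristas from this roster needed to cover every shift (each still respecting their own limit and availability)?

10 slots to fill and no one can take more than 3, so at least ⌈10/3⌉ = 4 baristas are needed.
Osei, Santos, Baptiste, and Chen alone can cover everything: Tue evening→Osei, Wed morning→Baptiste+Chen, Wed afternoon→Baptiste, Wed evening→Chen, Thu morning→Santos, Thu afternoon→Baptiste, Thu evening→Santos, Fri morning→Osei, Fri afternoon→Chen.

4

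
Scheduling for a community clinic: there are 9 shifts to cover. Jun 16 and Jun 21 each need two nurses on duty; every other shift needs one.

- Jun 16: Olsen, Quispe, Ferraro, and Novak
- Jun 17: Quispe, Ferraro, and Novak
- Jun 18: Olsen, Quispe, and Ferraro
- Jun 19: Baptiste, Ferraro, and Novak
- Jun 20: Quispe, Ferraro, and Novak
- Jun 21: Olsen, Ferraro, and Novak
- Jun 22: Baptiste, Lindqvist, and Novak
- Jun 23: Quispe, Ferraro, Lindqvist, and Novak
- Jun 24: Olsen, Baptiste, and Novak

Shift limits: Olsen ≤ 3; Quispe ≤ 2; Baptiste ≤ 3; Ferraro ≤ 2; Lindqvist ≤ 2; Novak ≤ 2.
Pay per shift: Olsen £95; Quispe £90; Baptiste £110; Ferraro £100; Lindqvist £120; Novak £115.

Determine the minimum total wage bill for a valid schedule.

£1110

Picking the cheapest available nurse for each shift independently would cost £1045, but that ignores the shift limits.
An optimal schedule: Jun 16→Olsen+Novak, Jun 17→Quispe, Jun 18→Olsen, Jun 19→Baptiste, Jun 20→Quispe, Jun 21→Olsen+Ferraro, Jun 22→Baptiste, Jun 23→Ferraro, Jun 24→Baptiste.
Total: 95 + 115 + 90 + 95 + 110 + 90 + 95 + 100 + 110 + 100 + 110 = £1110.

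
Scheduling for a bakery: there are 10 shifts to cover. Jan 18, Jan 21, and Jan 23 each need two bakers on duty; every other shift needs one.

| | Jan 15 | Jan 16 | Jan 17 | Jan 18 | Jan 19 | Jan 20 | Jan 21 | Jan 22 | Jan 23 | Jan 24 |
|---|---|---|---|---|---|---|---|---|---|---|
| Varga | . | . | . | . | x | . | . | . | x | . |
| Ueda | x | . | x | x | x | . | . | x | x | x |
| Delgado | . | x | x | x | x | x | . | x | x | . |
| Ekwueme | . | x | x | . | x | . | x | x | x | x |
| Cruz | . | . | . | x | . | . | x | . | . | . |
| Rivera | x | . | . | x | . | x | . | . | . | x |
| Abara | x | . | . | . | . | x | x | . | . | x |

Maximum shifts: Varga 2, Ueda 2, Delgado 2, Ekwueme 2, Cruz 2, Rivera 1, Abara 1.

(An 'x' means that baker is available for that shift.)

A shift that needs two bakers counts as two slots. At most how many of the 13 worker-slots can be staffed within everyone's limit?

12

Total capacity across all bakers is 2+2+2+2+2+1+1 = 12, and 13 slots are needed, so at most 12 can be filled.
An assignment achieving 12: Jan 15→Ueda, Jan 16→Delgado, Jan 17→Ueda, Jan 18→Cruz+Rivera, Jan 19→Varga, Jan 20→Delgado, Jan 21→Ekwueme+Cruz, Jan 22→Ekwueme, Jan 23→Varga, Jan 24→Abara.
Loads: Varga 2/2, Ueda 2/2, Delgado 2/2, Ekwueme 2/2, Cruz 2/2, Rivera 1/1, Abara 1/1.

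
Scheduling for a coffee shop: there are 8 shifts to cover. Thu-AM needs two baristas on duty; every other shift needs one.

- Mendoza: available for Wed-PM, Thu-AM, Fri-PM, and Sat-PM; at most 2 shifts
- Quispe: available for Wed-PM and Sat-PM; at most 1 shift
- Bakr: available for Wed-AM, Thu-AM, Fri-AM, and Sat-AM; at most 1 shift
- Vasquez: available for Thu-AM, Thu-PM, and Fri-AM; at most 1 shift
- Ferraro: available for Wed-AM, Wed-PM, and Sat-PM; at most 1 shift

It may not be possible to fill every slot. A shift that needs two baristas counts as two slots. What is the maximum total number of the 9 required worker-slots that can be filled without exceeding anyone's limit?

6

Total capacity across all baristas is 2+1+1+1+1 = 6, and 9 slots are needed, so at most 6 can be filled.
An assignment achieving 6: Wed-AM→Ferraro, Wed-PM→Mendoza, Thu-PM→Vasquez, Fri-PM→Mendoza, Sat-AM→Bakr, Sat-PM→Quispe.
Loads: Mendoza 2/2, Quispe 1/1, Bakr 1/1, Vasquez 1/1, Ferraro 1/1.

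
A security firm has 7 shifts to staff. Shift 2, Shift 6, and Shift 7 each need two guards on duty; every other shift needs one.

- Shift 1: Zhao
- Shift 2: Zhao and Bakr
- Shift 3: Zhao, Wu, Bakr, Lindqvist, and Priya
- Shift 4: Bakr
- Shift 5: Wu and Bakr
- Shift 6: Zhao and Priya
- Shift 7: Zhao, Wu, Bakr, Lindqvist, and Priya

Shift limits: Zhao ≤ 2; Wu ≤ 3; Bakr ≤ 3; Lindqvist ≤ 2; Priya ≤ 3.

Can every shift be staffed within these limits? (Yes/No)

Total capacity is 13 and 10 slots are needed, so capacity alone doesn't rule it out.
Shifts {Shift 1, Shift 2, Shift 6} need 5 worker-slots in total, but the guards available for any of those shifts (Zhao, Bakr, and Priya) can supply at most 4 among them. So no valid schedule exists.

No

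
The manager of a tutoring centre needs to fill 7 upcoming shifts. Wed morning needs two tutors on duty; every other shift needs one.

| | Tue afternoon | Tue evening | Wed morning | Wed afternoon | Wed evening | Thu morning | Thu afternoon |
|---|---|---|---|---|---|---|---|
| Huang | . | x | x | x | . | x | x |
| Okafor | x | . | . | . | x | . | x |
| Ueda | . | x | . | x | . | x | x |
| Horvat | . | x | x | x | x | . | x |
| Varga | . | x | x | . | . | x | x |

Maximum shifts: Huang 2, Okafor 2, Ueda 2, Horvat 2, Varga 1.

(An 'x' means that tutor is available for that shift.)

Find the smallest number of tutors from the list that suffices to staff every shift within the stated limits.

8 slots to fill and no one can take more than 2, so at least ⌈8/2⌉ = 4 tutors are needed.
Huang, Okafor, Ueda, and Horvat alone can cover everything: Tue afternoon→Okafor, Tue evening→Ueda, Wed morning→Huang+Horvat, Wed afternoon→Ueda, Wed evening→Okafor, Thu morning→Huang, Thu afternoon→Horvat.

4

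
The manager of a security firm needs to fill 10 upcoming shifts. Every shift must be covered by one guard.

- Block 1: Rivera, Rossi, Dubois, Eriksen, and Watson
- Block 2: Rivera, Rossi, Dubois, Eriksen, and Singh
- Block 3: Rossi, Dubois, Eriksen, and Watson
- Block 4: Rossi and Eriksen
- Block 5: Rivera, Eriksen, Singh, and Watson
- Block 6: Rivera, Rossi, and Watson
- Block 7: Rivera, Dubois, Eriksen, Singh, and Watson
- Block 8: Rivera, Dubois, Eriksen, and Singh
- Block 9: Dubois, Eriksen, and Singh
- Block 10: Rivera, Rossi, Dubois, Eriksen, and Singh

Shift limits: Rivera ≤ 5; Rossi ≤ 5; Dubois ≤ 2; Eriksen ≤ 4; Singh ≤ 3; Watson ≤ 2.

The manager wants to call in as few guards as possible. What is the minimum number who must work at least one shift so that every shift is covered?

3

10 slots to fill and no one can take more than 5, so at least ⌈10/5⌉ = 2 guards are needed.
No set of 2 guards can cover every shift (each such set leaves at least one shift with no one available or exceeds a cap).
Rivera, Rossi, and Dubois alone can cover everything: Block 1→Rivera, Block 2→Rossi, Block 3→Rossi, Block 4→Rossi, Block 5→Rivera, Block 6→Rivera, Block 7→Rivera, Block 8→Rivera, Block 9→Dubois, Block 10→Rossi.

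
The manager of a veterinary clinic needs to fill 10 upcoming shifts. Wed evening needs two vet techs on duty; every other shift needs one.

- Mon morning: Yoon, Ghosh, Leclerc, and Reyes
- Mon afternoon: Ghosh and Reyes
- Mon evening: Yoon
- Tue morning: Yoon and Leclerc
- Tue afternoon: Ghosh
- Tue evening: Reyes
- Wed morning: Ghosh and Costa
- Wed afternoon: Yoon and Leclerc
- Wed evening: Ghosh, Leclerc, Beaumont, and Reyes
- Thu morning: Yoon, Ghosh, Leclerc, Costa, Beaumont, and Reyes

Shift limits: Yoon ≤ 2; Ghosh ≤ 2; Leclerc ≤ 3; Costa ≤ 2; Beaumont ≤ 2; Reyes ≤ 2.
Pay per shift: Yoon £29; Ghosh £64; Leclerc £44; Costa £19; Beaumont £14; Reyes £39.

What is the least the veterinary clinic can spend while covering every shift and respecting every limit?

Mon evening can only be covered by Yoon, so that assignment is forced.
Tue afternoon can only be covered by Ghosh, so that assignment is forced.
Tue evening can only be covered by Reyes, so that assignment is forced.
Picking the cheapest available vet tech for each shift independently would cost £344, but that ignores the shift limits.
An optimal schedule: Mon morning→Leclerc, Mon afternoon→Reyes, Mon evening→Yoon, Tue morning→Yoon, Tue afternoon→Ghosh, Tue evening→Reyes, Wed morning→Costa, Wed afternoon→Leclerc, Wed evening→Beaumont+Leclerc, Thu morning→Beaumont.
Total: 44 + 39 + 29 + 29 + 64 + 39 + 19 + 44 + 14 + 44 + 14 = £379.

£379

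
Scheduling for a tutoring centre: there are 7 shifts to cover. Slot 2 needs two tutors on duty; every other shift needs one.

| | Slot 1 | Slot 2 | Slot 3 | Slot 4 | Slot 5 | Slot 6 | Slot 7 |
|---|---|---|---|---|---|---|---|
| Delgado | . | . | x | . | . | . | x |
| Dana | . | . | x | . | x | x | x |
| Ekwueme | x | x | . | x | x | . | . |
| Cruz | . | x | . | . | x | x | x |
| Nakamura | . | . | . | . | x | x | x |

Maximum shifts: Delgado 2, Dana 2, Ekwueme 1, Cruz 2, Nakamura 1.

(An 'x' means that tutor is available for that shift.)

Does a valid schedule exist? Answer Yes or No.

No

Total capacity is 8 and 8 slots are needed, so capacity alone doesn't rule it out.
Shifts {Slot 1, Slot 2} need 3 worker-slots in total, but the tutors available for any of those shifts (Ekwueme and Cruz) can supply at most 2 among them. So no valid schedule exists.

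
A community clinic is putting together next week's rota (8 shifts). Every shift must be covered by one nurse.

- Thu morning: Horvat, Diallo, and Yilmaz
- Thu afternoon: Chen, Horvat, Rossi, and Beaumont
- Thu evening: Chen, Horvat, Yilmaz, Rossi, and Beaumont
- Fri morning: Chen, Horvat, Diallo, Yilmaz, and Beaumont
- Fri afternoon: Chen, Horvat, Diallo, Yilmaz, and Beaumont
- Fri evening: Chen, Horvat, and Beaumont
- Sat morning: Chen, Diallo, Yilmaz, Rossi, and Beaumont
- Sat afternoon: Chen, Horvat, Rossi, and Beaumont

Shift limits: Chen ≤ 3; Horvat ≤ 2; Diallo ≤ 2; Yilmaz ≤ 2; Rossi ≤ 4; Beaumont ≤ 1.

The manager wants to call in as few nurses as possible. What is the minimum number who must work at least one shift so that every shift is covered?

3

8 slots to fill and no one can take more than 4, so at least ⌈8/4⌉ = 2 nurses are needed.
Any 2 nurses together have capacity at most 4+3 = 7 < 8 slots, so 2 can never suffice.
Chen, Horvat, and Rossi alone can cover everything: Thu morning→Horvat, Thu afternoon→Horvat, Thu evening→Rossi, Fri morning→Chen, Fri afternoon→Chen, Fri evening→Chen, Sat morning→Rossi, Sat afternoon→Rossi.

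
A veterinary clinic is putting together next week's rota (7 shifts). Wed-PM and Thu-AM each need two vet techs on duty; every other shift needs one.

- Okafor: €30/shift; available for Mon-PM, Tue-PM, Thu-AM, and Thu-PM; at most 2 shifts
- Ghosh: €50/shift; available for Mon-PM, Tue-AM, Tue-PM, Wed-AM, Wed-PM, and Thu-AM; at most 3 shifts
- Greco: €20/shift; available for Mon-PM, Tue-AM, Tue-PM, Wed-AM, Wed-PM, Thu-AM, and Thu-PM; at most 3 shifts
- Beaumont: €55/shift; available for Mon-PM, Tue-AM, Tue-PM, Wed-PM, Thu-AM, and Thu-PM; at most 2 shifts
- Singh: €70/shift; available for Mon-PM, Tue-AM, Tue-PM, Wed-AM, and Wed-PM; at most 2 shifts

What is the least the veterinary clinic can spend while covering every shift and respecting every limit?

Picking the cheapest available vet tech for each shift independently would cost €220, but that ignores the shift limits.
An optimal schedule: Mon-PM→Okafor, Tue-AM→Greco, Tue-PM→Ghosh, Wed-AM→Greco, Wed-PM→Ghosh+Beaumont, Thu-AM→Okafor+Ghosh, Thu-PM→Greco.
Total: 30 + 20 + 50 + 20 + 50 + 55 + 30 + 50 + 20 = €325.

€325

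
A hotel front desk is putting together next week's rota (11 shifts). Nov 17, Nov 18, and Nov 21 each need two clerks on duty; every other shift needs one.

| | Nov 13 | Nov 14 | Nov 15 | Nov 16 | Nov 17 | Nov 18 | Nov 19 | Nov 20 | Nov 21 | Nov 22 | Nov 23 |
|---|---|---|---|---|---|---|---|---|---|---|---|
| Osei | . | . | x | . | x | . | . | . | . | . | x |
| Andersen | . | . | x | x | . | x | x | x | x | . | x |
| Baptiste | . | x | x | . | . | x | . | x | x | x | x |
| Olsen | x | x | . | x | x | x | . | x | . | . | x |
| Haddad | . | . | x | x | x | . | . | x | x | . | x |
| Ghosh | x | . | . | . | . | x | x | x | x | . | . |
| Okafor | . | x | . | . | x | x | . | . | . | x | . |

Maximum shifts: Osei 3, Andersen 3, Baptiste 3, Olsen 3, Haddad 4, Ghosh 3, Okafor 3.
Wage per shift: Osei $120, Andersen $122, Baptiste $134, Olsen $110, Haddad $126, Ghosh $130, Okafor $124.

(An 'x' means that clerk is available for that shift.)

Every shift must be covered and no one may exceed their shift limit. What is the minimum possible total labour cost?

$1680

Picking the cheapest available clerk for each shift independently would cost $1626, but that ignores the shift limits.
An optimal schedule: Nov 13→Olsen, Nov 14→Olsen, Nov 15→Osei, Nov 16→Olsen, Nov 17→Osei+Okafor, Nov 18→Andersen+Okafor, Nov 19→Andersen, Nov 20→Haddad, Nov 21→Andersen+Haddad, Nov 22→Okafor, Nov 23→Osei.
Total: 110 + 110 + 120 + 110 + 120 + 124 + 122 + 124 + 122 + 126 + 122 + 126 + 124 + 120 = $1680.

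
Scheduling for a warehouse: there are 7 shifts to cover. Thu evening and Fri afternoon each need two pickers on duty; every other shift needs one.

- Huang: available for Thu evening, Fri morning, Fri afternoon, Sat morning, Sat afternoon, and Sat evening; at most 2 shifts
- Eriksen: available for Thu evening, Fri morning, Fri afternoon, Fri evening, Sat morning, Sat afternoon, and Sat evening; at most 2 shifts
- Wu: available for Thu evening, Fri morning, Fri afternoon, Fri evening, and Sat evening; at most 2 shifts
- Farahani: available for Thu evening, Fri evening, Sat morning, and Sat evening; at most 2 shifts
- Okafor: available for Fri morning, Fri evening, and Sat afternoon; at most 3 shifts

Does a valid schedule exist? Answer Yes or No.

Yes

One valid schedule: Thu evening→Wu+Farahani, Fri morning→Wu, Fri afternoon→Huang+Eriksen, Fri evening→Okafor, Sat morning→Huang, Sat afternoon→Eriksen, Sat evening→Farahani.
Loads: Huang 2/2, Eriksen 2/2, Wu 2/2, Farahani 2/2, Okafor 1/3 — all within limits.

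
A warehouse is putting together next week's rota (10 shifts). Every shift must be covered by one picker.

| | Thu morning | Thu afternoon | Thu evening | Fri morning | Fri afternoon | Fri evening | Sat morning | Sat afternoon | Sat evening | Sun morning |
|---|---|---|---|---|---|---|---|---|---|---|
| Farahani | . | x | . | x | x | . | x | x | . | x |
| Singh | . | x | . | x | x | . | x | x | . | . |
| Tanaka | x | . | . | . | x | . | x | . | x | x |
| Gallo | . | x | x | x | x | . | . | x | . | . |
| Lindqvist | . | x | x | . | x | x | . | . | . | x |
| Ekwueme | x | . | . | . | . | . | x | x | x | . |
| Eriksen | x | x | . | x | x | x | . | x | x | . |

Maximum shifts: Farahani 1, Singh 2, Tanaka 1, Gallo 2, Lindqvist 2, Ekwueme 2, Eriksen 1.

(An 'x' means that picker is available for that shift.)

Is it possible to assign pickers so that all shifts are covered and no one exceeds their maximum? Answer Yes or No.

Yes

One valid schedule: Thu morning→Tanaka, Thu afternoon→Gallo, Thu evening→Gallo, Fri morning→Singh, Fri afternoon→Lindqvist, Fri evening→Lindqvist, Sat morning→Singh, Sat afternoon→Ekwueme, Sat evening→Ekwueme, Sun morning→Farahani.
Loads: Farahani 1/1, Singh 2/2, Tanaka 1/1, Gallo 2/2, Lindqvist 2/2, Ekwueme 2/2, Eriksen 0/1 — all within limits.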